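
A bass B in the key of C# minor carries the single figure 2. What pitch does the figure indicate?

C#

Counting 1 letter step above B lands on C; in C# minor, that letter is C#.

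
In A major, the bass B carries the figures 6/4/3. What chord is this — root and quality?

The figures 6/4/3 indicate a seventh chord in second inversion.
In second inversion the root lies a fourth above the bass: a fourth above B in A major is E.
The chord tones are B, D, E, G#, giving E dominant seventh.

E dominant seventh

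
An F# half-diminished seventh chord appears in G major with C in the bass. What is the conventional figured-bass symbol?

4/3

C is the fifth of F# half-diminished seventh, so the chord is in second inversion.
A seventh chord in second inversion is figured 6/4/3, conventionally abbreviated 4/3.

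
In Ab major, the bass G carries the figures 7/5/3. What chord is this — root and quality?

G half-diminished seventh

The figures 7/5/3 indicate a seventh chord in root position.
In root position the bass is the root, so the root is G.
The chord tones are G, Bb, Db, F, giving G half-diminished seventh.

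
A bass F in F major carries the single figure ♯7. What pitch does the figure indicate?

Counting 6 letter steps above F lands on E; in F major, that letter is E.
The #7 figure raises it a semitone, giving E#.

E#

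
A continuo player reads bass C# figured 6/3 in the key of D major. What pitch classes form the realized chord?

A third above C# in this key is E.
A sixth above C# in this key is A.
Together with the bass C#, this spells A major in first inversion.

C#, E, A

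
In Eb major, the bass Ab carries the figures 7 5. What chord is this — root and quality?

Ab major seventh

The figures 7 5 indicate a seventh chord in root position.
In root position the bass is the root, so the root is Ab.
The chord tones are Ab, C, Eb, G, giving Ab major seventh.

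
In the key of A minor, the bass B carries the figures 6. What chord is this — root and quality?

The figures 6 indicate a triad in first inversion.
In first inversion the root lies a sixth above the bass: a sixth above B in A minor is G.
The chord tones are B, D, G, giving G major.

G major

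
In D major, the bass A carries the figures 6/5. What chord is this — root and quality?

F# minor seventh

The figures 6/5 indicate a seventh chord in first inversion.
In first inversion the root lies a sixth above the bass: a sixth above A in D major is F#.
The chord tones are A, C#, E, F#, giving F# minor seventh.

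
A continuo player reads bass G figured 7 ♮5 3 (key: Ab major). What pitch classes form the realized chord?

A third above G in this key is Bb.
A fifth above G in this key is Db, made natural (D) by the ♮ figure.
A seventh above G in this key is F.
Together with the bass G, this spells G minor seventh in root position.

G, Bb, D, F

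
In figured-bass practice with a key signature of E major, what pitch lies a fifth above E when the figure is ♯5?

Counting 4 letter steps above E lands on B; in E major, that letter is B.
The #5 figure raises it a semitone, giving B#.

B#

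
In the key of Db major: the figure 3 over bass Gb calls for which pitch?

Counting 2 letter steps above Gb lands on B; in Db major, that letter is Bb.

Bb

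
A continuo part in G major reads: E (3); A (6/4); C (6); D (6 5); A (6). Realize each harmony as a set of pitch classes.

E (5/3): E, G, B.
A (6/4): A, D, F#.
C (6/3): C, E, A.
D (6/5/3): D, F#, A, B.
A (6/3): A, C, F#.

E, G, B | A, D, F# | C, E, A | D, F#, A, B | A, C, F#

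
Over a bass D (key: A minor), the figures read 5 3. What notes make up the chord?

A third above D in this key is F.
A fifth above D in this key is A.
Together with the bass D, this spells D minor in root position.

D, F, A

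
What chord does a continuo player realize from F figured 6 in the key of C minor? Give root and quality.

The figures 6 indicate a triad in first inversion.
In first inversion the root lies a sixth above the bass: a sixth above F in C minor is D.
The chord tones are F, Ab, D, giving D diminished.

D diminished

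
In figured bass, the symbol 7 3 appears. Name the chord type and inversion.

seventh chord, root position

7 3 is shorthand for 7/5/3.
Intervals of 7/5/3 above the bass form a seventh chord; the bass is the root, so this is root position.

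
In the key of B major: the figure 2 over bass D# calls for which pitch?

E

Counting 1 letter step above D# lands on E; in B major, that letter is E.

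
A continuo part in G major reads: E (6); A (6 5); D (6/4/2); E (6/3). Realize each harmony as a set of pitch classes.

E (6/3): E, G, C.
A (6/5/3): A, C, E, F#.
D (6/4/2): D, E, G, B.
E (6/3): E, G, C.

E, G, C | A, C, E, F# | D, E, G, B | E, G, C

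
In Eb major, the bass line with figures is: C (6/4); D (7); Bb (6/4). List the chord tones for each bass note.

C, F, Ab | D, F, Ab, C | Bb, Eb, G

C (6/4): C, F, Ab.
D (7/5/3): D, F, Ab, C.
Bb (6/4): Bb, Eb, G.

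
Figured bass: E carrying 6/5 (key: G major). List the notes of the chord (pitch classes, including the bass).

E, G, B, C

The written figures 6/5 are shorthand for 6/5/3: the 3 is implied.
A third above E in this key is G.
A fifth above E in this key is B.
A sixth above E in this key is C.
Together with the bass E, this spells C major seventh in first inversion.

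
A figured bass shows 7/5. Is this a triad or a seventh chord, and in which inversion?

7/5 is shorthand for 7/5/3.
Intervals of 7/5/3 above the bass form a seventh chord; the bass is the root, so this is root position.

seventh chord, root position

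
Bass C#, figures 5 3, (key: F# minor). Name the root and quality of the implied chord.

The figures 5 3 indicate a triad in root position.
In root position the bass is the root, so the root is C#.
The chord tones are C#, E, G#, giving C# minor.

C# minor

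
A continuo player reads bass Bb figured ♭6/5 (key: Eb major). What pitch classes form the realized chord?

Bb, D, F, Gb

The written figures ♭6/5 are shorthand for 6/5/3: the 3 is implied.
A third above Bb in this key is D.
A fifth above Bb in this key is F.
A sixth above Bb in this key is G, lowered to Gb by the flat.
Together with the bass Bb, this spells Gb augmented major seventh in first inversion.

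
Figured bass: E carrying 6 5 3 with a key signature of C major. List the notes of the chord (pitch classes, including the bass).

A third above E in this key is G.
A fifth above E in this key is B.
A sixth above E in this key is C.
Together with the bass E, this spells C major seventh in first inversion.

E, G, B, C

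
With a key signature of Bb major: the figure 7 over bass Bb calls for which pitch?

A

Counting 6 letter steps above Bb lands on A; in Bb major, that letter is A.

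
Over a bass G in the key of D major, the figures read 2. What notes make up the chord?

The written figures 2 are shorthand for 6/4/2: the 6/4 are implied.
A second above G in this key is A.
A fourth above G in this key is C#.
A sixth above G in this key is E.
Together with the bass G, this spells A dominant seventh in third inversion.

G, A, C#, E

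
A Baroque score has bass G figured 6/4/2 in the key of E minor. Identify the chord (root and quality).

The figures 6/4/2 indicate a seventh chord in third inversion.
In third inversion the root lies a second above the bass: a second above G in E minor is A.
The chord tones are G, A, C, E, giving A minor seventh.

A minor seventh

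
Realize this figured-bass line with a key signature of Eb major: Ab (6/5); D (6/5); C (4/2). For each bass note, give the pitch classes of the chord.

Ab (6/5/3): Ab, C, Eb, F.
D (6/5/3): D, F, Ab, Bb.
C (6/4/2): C, D, F, Ab.

Ab, C, Eb, F | D, F, Ab, Bb | C, D, F, Ab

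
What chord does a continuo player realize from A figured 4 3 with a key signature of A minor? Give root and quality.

The figures 4 3 indicate a seventh chord in second inversion.
In second inversion the root lies a fourth above the bass: a fourth above A in A minor is D.
The chord tones are A, C, D, F, giving D minor seventh.

D minor seventh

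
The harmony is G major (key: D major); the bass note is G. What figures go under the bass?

no figures

G is the root of G major, so the chord is in root position.
A triad in root position is figured 5/3, conventionally abbreviated (no figures — root-position triad).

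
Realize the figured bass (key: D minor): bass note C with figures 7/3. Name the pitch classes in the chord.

C, E, G, Bb

The written figures 7/3 are shorthand for 7/5/3: the 5 is implied.
A third above C in this key is E.
A fifth above C in this key is G.
A seventh above C in this key is Bb.
Together with the bass C, this spells C dominant seventh in root position.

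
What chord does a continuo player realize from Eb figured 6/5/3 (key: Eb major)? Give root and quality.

The figures 6/5/3 indicate a seventh chord in first inversion.
In first inversion the root lies a sixth above the bass: a sixth above Eb in Eb major is C.
The chord tones are Eb, G, Bb, C, giving C minor seventh.

C minor seventh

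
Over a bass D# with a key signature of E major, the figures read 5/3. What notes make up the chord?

A third above D# in this key is F#.
A fifth above D# in this key is A.
Together with the bass D#, this spells D# diminished in root position.

D#, F#, A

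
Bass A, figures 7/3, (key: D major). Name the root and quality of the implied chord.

A dominant seventh

The figures 7/3 indicate a seventh chord in root position.
In root position the bass is the root, so the root is A.
The chord tones are A, C#, E, G, giving A dominant seventh.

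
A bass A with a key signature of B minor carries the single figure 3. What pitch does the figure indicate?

Counting 2 letter steps above A lands on C; in B minor, that letter is C#.

C#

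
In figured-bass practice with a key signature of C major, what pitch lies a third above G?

B

Counting 2 letter steps above G lands on B; in C major, that letter is B.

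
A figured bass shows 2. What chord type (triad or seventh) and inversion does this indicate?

seventh chord, third inversion

2 is shorthand for 6/4/2.
Intervals of 6/4/2 above the bass form a seventh chord; the bass is the seventh, so this is third inversion.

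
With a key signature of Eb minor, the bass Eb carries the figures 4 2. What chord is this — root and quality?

The figures 4 2 indicate a seventh chord in third inversion.
In third inversion the root lies a second above the bass: a second above Eb in Eb minor is F.
The chord tones are Eb, F, Ab, Cb, giving F half-diminished seventh.

F half-diminished seventh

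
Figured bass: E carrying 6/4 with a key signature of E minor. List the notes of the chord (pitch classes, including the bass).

A fourth above E in this key is A.
A sixth above E in this key is C.
Together with the bass E, this spells A minor in second inversion.

E, A, C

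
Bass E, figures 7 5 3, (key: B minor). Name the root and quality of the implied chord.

The figures 7 5 3 indicate a seventh chord in root position.
In root position the bass is the root, so the root is E.
The chord tones are E, G, B, D, giving E minor seventh.

E minor seventh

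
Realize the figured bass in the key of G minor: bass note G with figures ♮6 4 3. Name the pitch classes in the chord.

A third above G in this key is Bb.
A fourth above G in this key is C.
A sixth above G in this key is Eb, made natural (E) by the ♮ figure.
Together with the bass G, this spells C dominant seventh in second inversion.

G, Bb, C, E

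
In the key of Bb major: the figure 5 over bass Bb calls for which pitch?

F

Counting 4 letter steps above Bb lands on F; in Bb major, that letter is F.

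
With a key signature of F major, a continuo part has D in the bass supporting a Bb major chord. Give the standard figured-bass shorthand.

6

D is the third of Bb major, so the chord is in first inversion.
A triad in first inversion is figured 6/3, conventionally abbreviated 6.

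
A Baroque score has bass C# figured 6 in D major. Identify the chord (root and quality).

The figures 6 indicate a triad in first inversion.
In first inversion the root lies a sixth above the bass: a sixth above C# in D major is A.
The chord tones are C#, E, A, giving A major.

A major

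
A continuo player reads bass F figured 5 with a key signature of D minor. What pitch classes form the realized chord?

F, A, C

The written figures 5 are shorthand for 5/3: the 3 is implied.
A third above F in this key is A.
A fifth above F in this key is C.
Together with the bass F, this spells F major in root position.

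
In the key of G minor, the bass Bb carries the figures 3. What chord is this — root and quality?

The figures 3 indicate a triad in root position.
In root position the bass is the root, so the root is Bb.
The chord tones are Bb, D, F, giving Bb major.

Bb major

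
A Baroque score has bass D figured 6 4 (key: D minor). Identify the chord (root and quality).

G minor

The figures 6 4 indicate a triad in second inversion.
In second inversion the root lies a fourth above the bass: a fourth above D in D minor is G.
The chord tones are D, G, Bb, giving G minor.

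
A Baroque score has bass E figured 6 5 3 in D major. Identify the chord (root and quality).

The figures 6 5 3 indicate a seventh chord in first inversion.
In first inversion the root lies a sixth above the bass: a sixth above E in D major is C#.
The chord tones are E, G, B, C#, giving C# half-diminished seventh.

C# half-diminished seventh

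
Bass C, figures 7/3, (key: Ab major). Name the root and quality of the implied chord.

C minor seventh

The figures 7/3 indicate a seventh chord in root position.
In root position the bass is the root, so the root is C.
The chord tones are C, Eb, G, Bb, giving C minor seventh.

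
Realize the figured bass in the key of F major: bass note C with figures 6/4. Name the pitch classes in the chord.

A fourth above C in this key is F.
A sixth above C in this key is A.
Together with the bass C, this spells F major in second inversion.

C, F, A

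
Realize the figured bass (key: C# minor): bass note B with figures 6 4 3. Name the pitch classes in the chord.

B, D#, E, G#

A third above B in this key is D#.
A fourth above B in this key is E.
A sixth above B in this key is G#.
Together with the bass B, this spells E major seventh in second inversion.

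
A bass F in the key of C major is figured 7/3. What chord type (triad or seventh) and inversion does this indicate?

seventh chord, root position

7/3 is shorthand for 7/5/3.
Intervals of 7/5/3 above the bass form a seventh chord; the bass is the root, so this is root position.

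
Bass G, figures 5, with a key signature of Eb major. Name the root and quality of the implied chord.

G minor

The figures 5 indicate a triad in root position.
In root position the bass is the root, so the root is G.
The chord tones are G, Bb, D, giving G minor.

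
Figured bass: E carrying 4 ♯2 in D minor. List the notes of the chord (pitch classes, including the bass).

The written figures 4 ♯2 are shorthand for 6/4/2: the 6 is implied.
A second above E in this key is F, raised to F# by the sharp.
A fourth above E in this key is A.
A sixth above E in this key is C.
Together with the bass E, this spells F# half-diminished seventh in third inversion.

E, F#, A, C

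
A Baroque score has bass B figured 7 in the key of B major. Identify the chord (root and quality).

The figures 7 indicate a seventh chord in root position.
In root position the bass is the root, so the root is B.
The chord tones are B, D#, F#, A#, giving B major seventh.

B major seventh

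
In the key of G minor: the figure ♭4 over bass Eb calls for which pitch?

Counting 3 letter steps above Eb lands on A; in G minor, that letter is A.
The b4 figure lowers it a semitone, giving Ab.

Ab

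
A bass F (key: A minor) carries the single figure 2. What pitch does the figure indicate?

Counting 1 letter step above F lands on G; in A minor, that letter is G.

G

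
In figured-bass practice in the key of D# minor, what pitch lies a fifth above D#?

A#

Counting 4 letter steps above D# lands on A; in D# minor, that letter is A#.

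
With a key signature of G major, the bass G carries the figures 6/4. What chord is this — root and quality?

The figures 6/4 indicate a triad in second inversion.
In second inversion the root lies a fourth above the bass: a fourth above G in G major is C.
The chord tones are G, C, E, giving C major.

C major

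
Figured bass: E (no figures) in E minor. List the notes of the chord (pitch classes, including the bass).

An unfigured bass implies 5/3.
A third above E in this key is G.
A fifth above E in this key is B.
Together with the bass E, this spells E minor in root position.

E, G, B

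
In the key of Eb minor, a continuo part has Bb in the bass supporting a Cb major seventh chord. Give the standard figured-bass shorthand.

4/2

Bb is the seventh of Cb major seventh, so the chord is in third inversion.
A seventh chord in third inversion is figured 6/4/2, conventionally abbreviated 4/2.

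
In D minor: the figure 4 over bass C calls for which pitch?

F

Counting 3 letter steps above C lands on F; in D minor, that letter is F.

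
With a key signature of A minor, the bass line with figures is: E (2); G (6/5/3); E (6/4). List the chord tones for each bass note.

E (6/4/2): E, F, A, C.
G (6/5/3): G, B, D, E.
E (6/4): E, A, C.

E, F, A, C | G, B, D, E | E, A, C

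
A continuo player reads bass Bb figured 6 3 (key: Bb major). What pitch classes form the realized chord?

Bb, D, G

A third above Bb in this key is D.
A sixth above Bb in this key is G.
Together with the bass Bb, this spells G minor in first inversion.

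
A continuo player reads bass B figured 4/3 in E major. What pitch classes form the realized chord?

B, D#, E, G#

The written figures 4/3 are shorthand for 6/4/3: the 6 is implied.
A third above B in this key is D#.
A fourth above B in this key is E.
A sixth above B in this key is G#.
Together with the bass B, this spells E major seventh in second inversion.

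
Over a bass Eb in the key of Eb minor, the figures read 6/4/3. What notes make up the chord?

Eb, Gb, Ab, Cb

A third above Eb in this key is Gb.
A fourth above Eb in this key is Ab.
A sixth above Eb in this key is Cb.
Together with the bass Eb, this spells Ab minor seventh in second inversion.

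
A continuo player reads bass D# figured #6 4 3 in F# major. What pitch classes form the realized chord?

A third above D# in this key is F#.
A fourth above D# in this key is G#.
A sixth above D# in this key is B, raised to B# by the sharp.
Together with the bass D#, this spells G# dominant seventh in second inversion.

D#, F#, G#, B#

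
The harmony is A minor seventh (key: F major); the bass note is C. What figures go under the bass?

6/5

C is the third of A minor seventh, so the chord is in first inversion.
A seventh chord in first inversion is figured 6/5/3, conventionally abbreviated 6/5.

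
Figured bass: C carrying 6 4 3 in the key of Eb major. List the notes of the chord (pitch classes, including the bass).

A third above C in this key is Eb.
A fourth above C in this key is F.
A sixth above C in this key is Ab.
Together with the bass C, this spells F minor seventh in second inversion.

C, Eb, F, Ab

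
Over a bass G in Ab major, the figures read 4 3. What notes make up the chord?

G, Bb, C, Eb

The written figures 4 3 are shorthand for 6/4/3: the 6 is implied.
A third above G in this key is Bb.
A fourth above G in this key is C.
A sixth above G in this key is Eb.
Together with the bass G, this spells C minor seventh in second inversion.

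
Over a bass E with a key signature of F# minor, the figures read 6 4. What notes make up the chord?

A fourth above E in this key is A.
A sixth above E in this key is C#.
Together with the bass E, this spells A major in second inversion.

E, A, C#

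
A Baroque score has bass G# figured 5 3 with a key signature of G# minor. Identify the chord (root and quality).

G# minor

The figures 5 3 indicate a triad in root position.
In root position the bass is the root, so the root is G#.
The chord tones are G#, B, D#, giving G# minor.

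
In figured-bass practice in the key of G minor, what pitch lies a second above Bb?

C

Counting 1 letter step above Bb lands on C; in G minor, that letter is C.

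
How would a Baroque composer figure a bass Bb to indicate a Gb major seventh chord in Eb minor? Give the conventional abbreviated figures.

6/5

Bb is the third of Gb major seventh, so the chord is in first inversion.
A seventh chord in first inversion is figured 6/5/3, conventionally abbreviated 6/5.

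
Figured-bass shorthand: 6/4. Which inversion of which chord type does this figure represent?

triad, second inversion

Intervals of 6/4 above the bass form a triad; the bass is the fifth, so this is second inversion.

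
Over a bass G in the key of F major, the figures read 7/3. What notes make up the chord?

The written figures 7/3 are shorthand for 7/5/3: the 5 is implied.
A third above G in this key is Bb.
A fifth above G in this key is D.
A seventh above G in this key is F.
Together with the bass G, this spells G minor seventh in root position.

G, Bb, D, F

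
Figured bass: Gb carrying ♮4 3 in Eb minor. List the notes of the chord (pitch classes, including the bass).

The written figures ♮4 3 are shorthand for 6/4/3: the 6 is implied.
A third above Gb in this key is Bb.
A fourth above Gb in this key is Cb, made natural (C) by the ♮ figure.
A sixth above Gb in this key is Eb.
Together with the bass Gb, this spells C half-diminished seventh in second inversion.

Gb, Bb, C, Eb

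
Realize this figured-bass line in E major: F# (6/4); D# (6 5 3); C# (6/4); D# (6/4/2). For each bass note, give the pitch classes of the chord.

F#, B, D# | D#, F#, A, B | C#, F#, A | D#, E, G#, B

F# (6/4): F#, B, D#.
D# (6/5/3): D#, F#, A, B.
C# (6/4): C#, F#, A.
D# (6/4/2): D#, E, G#, B.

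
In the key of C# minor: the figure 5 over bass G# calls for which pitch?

Counting 4 letter steps above G# lands on D; in C# minor, that letter is D#.

D#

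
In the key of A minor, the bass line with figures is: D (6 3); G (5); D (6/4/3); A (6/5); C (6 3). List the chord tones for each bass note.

D, F, B | G, B, D | D, F, G, B | A, C, E, F | C, E, A

D (6/3): D, F, B.
G (5/3): G, B, D.
D (6/4/3): D, F, G, B.
A (6/5/3): A, C, E, F.
C (6/3): C, E, A.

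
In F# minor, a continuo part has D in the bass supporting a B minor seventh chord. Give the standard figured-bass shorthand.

6/5

D is the third of B minor seventh, so the chord is in first inversion.
A seventh chord in first inversion is figured 6/5/3, conventionally abbreviated 6/5.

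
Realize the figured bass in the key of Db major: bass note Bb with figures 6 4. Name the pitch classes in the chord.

A fourth above Bb in this key is Eb.
A sixth above Bb in this key is Gb.
Together with the bass Bb, this spells Eb minor in second inversion.

Bb, Eb, Gb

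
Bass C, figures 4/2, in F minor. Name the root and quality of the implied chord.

Db major seventh

The figures 4/2 indicate a seventh chord in third inversion.
In third inversion the root lies a second above the bass: a second above C in F minor is Db.
The chord tones are C, Db, F, Ab, giving Db major seventh.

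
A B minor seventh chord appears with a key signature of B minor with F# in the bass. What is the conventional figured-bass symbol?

F# is the fifth of B minor seventh, so the chord is in second inversion.
A seventh chord in second inversion is figured 6/4/3, conventionally abbreviated 4/3.

4/3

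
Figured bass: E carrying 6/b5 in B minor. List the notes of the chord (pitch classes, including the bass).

E, G, Bb, C#

The written figures 6/b5 are shorthand for 6/5/3: the 3 is implied.
A third above E in this key is G.
A fifth above E in this key is B, lowered to Bb by the flat.
A sixth above E in this key is C#.
Together with the bass E, this spells C# diminished seventh in first inversion.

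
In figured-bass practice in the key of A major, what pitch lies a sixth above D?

Counting 5 letter steps above D lands on B; in A major, that letter is B.

B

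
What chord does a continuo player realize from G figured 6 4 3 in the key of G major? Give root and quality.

The figures 6 4 3 indicate a seventh chord in second inversion.
In second inversion the root lies a fourth above the bass: a fourth above G in G major is C.
The chord tones are G, B, C, E, giving C major seventh.

C major seventh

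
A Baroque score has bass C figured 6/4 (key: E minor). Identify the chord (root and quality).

The figures 6/4 indicate a triad in second inversion.
In second inversion the root lies a fourth above the bass: a fourth above C in E minor is F#.
The chord tones are C, F#, A, giving F# diminished.

F# diminished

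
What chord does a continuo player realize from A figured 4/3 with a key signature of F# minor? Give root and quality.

The figures 4/3 indicate a seventh chord in second inversion.
In second inversion the root lies a fourth above the bass: a fourth above A in F# minor is D.
The chord tones are A, C#, D, F#, giving D major seventh.

D major seventh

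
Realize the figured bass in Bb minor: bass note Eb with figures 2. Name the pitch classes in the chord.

The written figures 2 are shorthand for 6/4/2: the 6/4 are implied.
A second above Eb in this key is F.
A fourth above Eb in this key is Ab.
A sixth above Eb in this key is C.
Together with the bass Eb, this spells F minor seventh in third inversion.

Eb, F, Ab, C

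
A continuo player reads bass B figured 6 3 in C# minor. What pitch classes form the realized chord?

A third above B in this key is D#.
A sixth above B in this key is G#.
Together with the bass B, this spells G# minor in first inversion.

B, D#, G#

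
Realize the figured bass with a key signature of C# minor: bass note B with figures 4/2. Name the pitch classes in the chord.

The written figures 4/2 are shorthand for 6/4/2: the 6 is implied.
A second above B in this key is C#.
A fourth above B in this key is E.
A sixth above B in this key is G#.
Together with the bass B, this spells C# minor seventh in third inversion.

B, C#, E, G#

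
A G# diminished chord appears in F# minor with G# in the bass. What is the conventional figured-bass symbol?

G# is the root of G# diminished, so the chord is in root position.
A triad in root position is figured 5/3, conventionally abbreviated (no figures — root-position triad).

no figures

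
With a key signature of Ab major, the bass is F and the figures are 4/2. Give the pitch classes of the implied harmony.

F, G, Bb, Db

The written figures 4/2 are shorthand for 6/4/2: the 6 is implied.
A second above F in this key is G.
A fourth above F in this key is Bb.
A sixth above F in this key is Db.
Together with the bass F, this spells G half-diminished seventh in third inversion.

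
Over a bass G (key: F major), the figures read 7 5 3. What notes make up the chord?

A third above G in this key is Bb.
A fifth above G in this key is D.
A seventh above G in this key is F.
Together with the bass G, this spells G minor seventh in root position.

G, Bb, D, F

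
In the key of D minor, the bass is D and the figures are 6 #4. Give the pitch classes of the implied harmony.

A fourth above D in this key is G, raised to G# by the sharp.
A sixth above D in this key is Bb.

D, G#, Bb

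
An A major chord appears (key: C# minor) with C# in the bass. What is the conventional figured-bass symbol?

C# is the third of A major, so the chord is in first inversion.
A triad in first inversion is figured 6/3, conventionally abbreviated 6.

6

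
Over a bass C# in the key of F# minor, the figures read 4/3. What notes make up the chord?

The written figures 4/3 are shorthand for 6/4/3: the 6 is implied.
A third above C# in this key is E.
A fourth above C# in this key is F#.
A sixth above C# in this key is A.
Together with the bass C#, this spells F# minor seventh in second inversion.

C#, E, F#, A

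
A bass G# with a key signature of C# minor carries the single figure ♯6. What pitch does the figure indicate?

E#

Counting 5 letter steps above G# lands on E; in C# minor, that letter is E.
The #6 figure raises it a semitone, giving E#.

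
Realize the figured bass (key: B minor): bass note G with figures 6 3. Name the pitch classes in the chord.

G, B, E

A third above G in this key is B.
A sixth above G in this key is E.
Together with the bass G, this spells E minor in first inversion.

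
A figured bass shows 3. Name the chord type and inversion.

triad, root position

3 is shorthand for 5/3.
Intervals of 5/3 above the bass form a triad; the bass is the root, so this is root position.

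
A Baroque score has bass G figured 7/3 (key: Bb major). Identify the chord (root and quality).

The figures 7/3 indicate a seventh chord in root position.
In root position the bass is the root, so the root is G.
The chord tones are G, Bb, D, F, giving G minor seventh.

G minor seventh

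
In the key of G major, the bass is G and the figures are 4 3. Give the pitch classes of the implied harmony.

The written figures 4 3 are shorthand for 6/4/3: the 6 is implied.
A third above G in this key is B.
A fourth above G in this key is C.
A sixth above G in this key is E.
Together with the bass G, this spells C major seventh in second inversion.

G, B, C, E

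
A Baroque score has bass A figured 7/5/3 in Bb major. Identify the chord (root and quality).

The figures 7/5/3 indicate a seventh chord in root position.
In root position the bass is the root, so the root is A.
The chord tones are A, C, Eb, G, giving A half-diminished seventh.

A half-diminished seventh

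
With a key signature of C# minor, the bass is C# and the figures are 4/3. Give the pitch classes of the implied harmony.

The written figures 4/3 are shorthand for 6/4/3: the 6 is implied.
A third above C# in this key is E.
A fourth above C# in this key is F#.
A sixth above C# in this key is A.
Together with the bass C#, this spells F# minor seventh in second inversion.

C#, E, F#, A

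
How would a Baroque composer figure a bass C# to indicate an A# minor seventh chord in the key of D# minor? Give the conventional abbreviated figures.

6/5

C# is the third of A# minor seventh, so the chord is in first inversion.
A seventh chord in first inversion is figured 6/5/3, conventionally abbreviated 6/5.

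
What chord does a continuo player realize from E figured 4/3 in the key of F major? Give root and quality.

A minor seventh

The figures 4/3 indicate a seventh chord in second inversion.
In second inversion the root lies a fourth above the bass: a fourth above E in F major is A.
The chord tones are E, G, A, C, giving A minor seventh.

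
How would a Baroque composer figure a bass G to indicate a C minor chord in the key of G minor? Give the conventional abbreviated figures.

6/4

G is the fifth of C minor, so the chord is in second inversion.
A triad in second inversion is figured 6/4, conventionally abbreviated 6/4.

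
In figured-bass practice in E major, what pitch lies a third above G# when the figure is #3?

B#

Counting 2 letter steps above G# lands on B; in E major, that letter is B.
The #3 figure raises it a semitone, giving B#.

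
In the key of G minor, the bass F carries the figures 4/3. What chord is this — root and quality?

The figures 4/3 indicate a seventh chord in second inversion.
In second inversion the root lies a fourth above the bass: a fourth above F in G minor is Bb.
The chord tones are F, A, Bb, D, giving Bb major seventh.

Bb major seventh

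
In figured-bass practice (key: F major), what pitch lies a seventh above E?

D

Counting 6 letter steps above E lands on D; in F major, that letter is D.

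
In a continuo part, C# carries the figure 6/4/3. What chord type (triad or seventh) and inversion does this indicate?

seventh chord, second inversion

Intervals of 6/4/3 above the bass form a seventh chord; the bass is the fifth, so this is second inversion.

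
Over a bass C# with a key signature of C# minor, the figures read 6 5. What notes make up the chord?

The written figures 6 5 are shorthand for 6/5/3: the 3 is implied.
A third above C# in this key is E.
A fifth above C# in this key is G#.
A sixth above C# in this key is A.
Together with the bass C#, this spells A major seventh in first inversion.

C#, E, G#, A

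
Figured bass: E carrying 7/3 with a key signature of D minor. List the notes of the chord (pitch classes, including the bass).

The written figures 7/3 are shorthand for 7/5/3: the 5 is implied.
A third above E in this key is G.
A fifth above E in this key is Bb.
A seventh above E in this key is D.
Together with the bass E, this spells E half-diminished seventh in root position.

E, G, Bb, D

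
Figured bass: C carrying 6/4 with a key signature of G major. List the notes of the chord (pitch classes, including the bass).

C, F#, A

A fourth above C in this key is F#.
A sixth above C in this key is A.
Together with the bass C, this spells F# diminished in second inversion.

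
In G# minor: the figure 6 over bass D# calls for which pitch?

Counting 5 letter steps above D# lands on B; in G# minor, that letter is B.

B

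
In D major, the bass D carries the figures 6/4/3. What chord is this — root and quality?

G major seventh

The figures 6/4/3 indicate a seventh chord in second inversion.
In second inversion the root lies a fourth above the bass: a fourth above D in D major is G.
The chord tones are D, F#, G, B, giving G major seventh.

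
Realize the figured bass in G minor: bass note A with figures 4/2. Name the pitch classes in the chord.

A, Bb, D, F

The written figures 4/2 are shorthand for 6/4/2: the 6 is implied.
A second above A in this key is Bb.
A fourth above A in this key is D.
A sixth above A in this key is F.
Together with the bass A, this spells Bb major seventh in third inversion.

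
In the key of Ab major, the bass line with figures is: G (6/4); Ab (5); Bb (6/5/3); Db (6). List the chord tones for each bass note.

G (6/4): G, C, Eb.
Ab (5/3): Ab, C, Eb.
Bb (6/5/3): Bb, Db, F, G.
Db (6/3): Db, F, Bb.

G, C, Eb | Ab, C, Eb | Bb, Db, F, G | Db, F, Bb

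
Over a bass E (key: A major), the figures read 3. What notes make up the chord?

E, G#, B

The written figures 3 are shorthand for 5/3: the 5 is implied.
A third above E in this key is G#.
A fifth above E in this key is B.
Together with the bass E, this spells E major in root position.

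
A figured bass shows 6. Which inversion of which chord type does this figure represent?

6 is shorthand for 6/3.
Intervals of 6/3 above the bass form a triad; the bass is the third, so this is first inversion.

triad, first inversion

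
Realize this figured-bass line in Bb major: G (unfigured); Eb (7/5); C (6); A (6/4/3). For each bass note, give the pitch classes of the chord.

G, Bb, D | Eb, G, Bb, D | C, Eb, A | A, C, D, F

G (5/3): G, Bb, D.
Eb (7/5/3): Eb, G, Bb, D.
C (6/3): C, Eb, A.
A (6/4/3): A, C, D, F.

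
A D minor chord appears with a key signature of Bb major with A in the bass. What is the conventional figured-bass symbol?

6/4

A is the fifth of D minor, so the chord is in second inversion.
A triad in second inversion is figured 6/4, conventionally abbreviated 6/4.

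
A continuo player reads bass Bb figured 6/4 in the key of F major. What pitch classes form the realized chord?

Bb, E, G

A fourth above Bb in this key is E.
A sixth above Bb in this key is G.
Together with the bass Bb, this spells E diminished in second inversion.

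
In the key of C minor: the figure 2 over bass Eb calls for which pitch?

F

Counting 1 letter step above Eb lands on F; in C minor, that letter is F.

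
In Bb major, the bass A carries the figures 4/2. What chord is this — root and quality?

The figures 4/2 indicate a seventh chord in third inversion.
In third inversion the root lies a second above the bass: a second above A in Bb major is Bb.
The chord tones are A, Bb, D, F, giving Bb major seventh.

Bb major seventh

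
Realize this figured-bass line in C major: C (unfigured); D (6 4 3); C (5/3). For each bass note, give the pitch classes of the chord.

C, E, G | D, F, G, B | C, E, G

C (5/3): C, E, G.
D (6/4/3): D, F, G, B.
C (5/3): C, E, G.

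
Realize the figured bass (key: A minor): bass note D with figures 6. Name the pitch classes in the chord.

D, F, B

The written figures 6 are shorthand for 6/3: the 3 is implied.
A third above D in this key is F.
A sixth above D in this key is B.
Together with the bass D, this spells B diminished in first inversion.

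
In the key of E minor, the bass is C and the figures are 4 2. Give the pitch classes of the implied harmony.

C, D, F#, A

The written figures 4 2 are shorthand for 6/4/2: the 6 is implied.
A second above C in this key is D.
A fourth above C in this key is F#.
A sixth above C in this key is A.
Together with the bass C, this spells D dominant seventh in third inversion.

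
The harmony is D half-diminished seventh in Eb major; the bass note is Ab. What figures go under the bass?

Ab is the fifth of D half-diminished seventh, so the chord is in second inversion.
A seventh chord in second inversion is figured 6/4/3, conventionally abbreviated 4/3.

4/3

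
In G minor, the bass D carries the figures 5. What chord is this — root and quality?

The figures 5 indicate a triad in root position.
In root position the bass is the root, so the root is D.
The chord tones are D, F, A, giving D minor.

D minor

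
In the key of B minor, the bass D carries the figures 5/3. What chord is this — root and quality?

D major

The figures 5/3 indicate a triad in root position.
In root position the bass is the root, so the root is D.
The chord tones are D, F#, A, giving D major.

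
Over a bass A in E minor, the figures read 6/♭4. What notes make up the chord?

A fourth above A in this key is D, lowered to Db by the flat.
A sixth above A in this key is F#.

A, Db, F#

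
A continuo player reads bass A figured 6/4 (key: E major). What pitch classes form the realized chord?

A fourth above A in this key is D#.
A sixth above A in this key is F#.
Together with the bass A, this spells D# diminished in second inversion.

A, D#, F#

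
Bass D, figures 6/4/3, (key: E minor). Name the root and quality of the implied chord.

G major seventh

The figures 6/4/3 indicate a seventh chord in second inversion.
In second inversion the root lies a fourth above the bass: a fourth above D in E minor is G.
The chord tones are D, F#, G, B, giving G major seventh.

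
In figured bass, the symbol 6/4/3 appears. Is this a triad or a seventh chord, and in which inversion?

seventh chord, second inversion

Intervals of 6/4/3 above the bass form a seventh chord; the bass is the fifth, so this is second inversion.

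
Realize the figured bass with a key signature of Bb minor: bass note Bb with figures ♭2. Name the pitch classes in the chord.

The written figures ♭2 are shorthand for 6/4/2: the 6/4 are implied.
A second above Bb in this key is C, lowered to Cb by the flat.
A fourth above Bb in this key is Eb.
A sixth above Bb in this key is Gb.
Together with the bass Bb, this spells Cb major seventh in third inversion.

Bb, Cb, Eb, Gb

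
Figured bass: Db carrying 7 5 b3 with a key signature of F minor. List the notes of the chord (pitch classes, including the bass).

A third above Db in this key is F, lowered to Fb by the flat.
A fifth above Db in this key is Ab.
A seventh above Db in this key is C.
Together with the bass Db, this spells Db minor-major seventh in root position.

Db, Fb, Ab, C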